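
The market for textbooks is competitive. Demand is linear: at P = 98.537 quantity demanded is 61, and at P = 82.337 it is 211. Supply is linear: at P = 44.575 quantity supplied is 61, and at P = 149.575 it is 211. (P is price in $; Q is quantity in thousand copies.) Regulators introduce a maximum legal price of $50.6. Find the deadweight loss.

Demand slope = (82.337 − 98.537)/(211 − 61) = −0.108, so P = 105.125 − 0.108Q.
Supply slope = (149.575 − 44.575)/(211 − 61) = 0.7, so P = 1.875 + 0.7Q.
Competitive equilibrium: 105.125 − 0.108Q = 1.875 + 0.7Q → Q* = 127.7847, P* = 91.3243.
At the ceiling P = 50.6, quantity supplied = (50.6 − 1.875)/0.7 = 69.6071.
Willingness to pay at Q' = 69.6071: 105.125 − 0.108·69.6071 = 97.6074.
ΔQ = 127.7847 − 69.6071 = 58.1776; wedge = 97.6074 − 50.6 = 47.0074.
Deadweight loss = ½ × 58.1776 × 47.0074 = $1367.39 thousand.

$1367.39 thousand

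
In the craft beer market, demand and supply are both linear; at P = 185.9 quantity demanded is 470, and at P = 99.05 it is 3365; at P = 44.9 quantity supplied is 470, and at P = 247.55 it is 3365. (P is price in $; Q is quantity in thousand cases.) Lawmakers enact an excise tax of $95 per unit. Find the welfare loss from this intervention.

$45125 thousand

Demand slope = (99.05 − 185.9)/(3365 − 470) = −0.03, so P = 200 − 0.03Q.
Supply slope = (247.55 − 44.9)/(3365 − 470) = 0.07, so P = 12 + 0.07Q.
Competitive equilibrium: 200 − 0.03Q = 12 + 0.07Q → Q* = 1880, P* = 143.6.
With the tax, the buyer price exceeds the seller price by 95: (200 − 0.03Q) − (12 + 0.07Q) = 95 → Q' = 930.
ΔQ = 1880 − 930 = 950; the wedge equals the tax, 95.
Deadweight loss = ½ × 950 × 95 = $45125 thousand.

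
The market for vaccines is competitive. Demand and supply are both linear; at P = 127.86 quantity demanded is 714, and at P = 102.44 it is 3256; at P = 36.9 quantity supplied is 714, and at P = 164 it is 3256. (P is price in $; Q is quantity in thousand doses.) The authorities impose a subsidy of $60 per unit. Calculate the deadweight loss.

Demand slope = (102.44 − 127.86)/(3256 − 714) = −0.01, so P = 135 − 0.01Q.
Supply slope = (164 − 36.9)/(3256 − 714) = 0.05, so P = 1.2 + 0.05Q.
Competitive equilibrium: 135 − 0.01Q = 1.2 + 0.05Q → Q* = 2230, P* = 112.7.
The subsidy lowers effective supply by 60: P = 0.05Q − 58.8.
New quantity: 135 − 0.01Q = 0.05Q − 58.8 → Q' = 3230.
Overproduction ΔQ = 3230 − 2230 = 1000; wedge = subsidy = 60.
Deadweight loss = ½ × 1000 × 60 = $30000 thousand.

$30000 thousand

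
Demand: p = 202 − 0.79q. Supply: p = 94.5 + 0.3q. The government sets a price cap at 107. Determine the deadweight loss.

Competitive equilibrium: 202 − 0.79q = 94.5 + 0.3q → q* = 98.6239, p* = 124.0872.
At the ceiling p = 107, quantity supplied = (107 − 94.5)/0.3 = 41.6667.
Willingness to pay at q' = 41.6667: 202 − 0.79·41.6667 = 169.0833.
Δq = 98.6239 − 41.6667 = 56.9572; wedge = 169.0833 − 107 = 62.0833.
Welfare loss = ½ × 56.9572 × 62.0833 = 1768.05.

1768.05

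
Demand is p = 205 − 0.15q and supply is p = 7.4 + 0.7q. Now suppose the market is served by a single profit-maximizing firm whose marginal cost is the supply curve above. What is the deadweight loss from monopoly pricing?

516.78

Competitive equilibrium: 205 − 0.15q = 7.4 + 0.7q → q* = 232.4706, p* = 170.1294.
Marginal revenue: MR = 205 − 0.3q. Set MR = MC: 205 − 0.3q = 7.4 + 0.7q → q_m = 197.6.
Price p_m = 205 − 0.15·197.6 = 175.36; MC(q_m) = 7.4 + 0.7·197.6 = 145.72.
Competitive q* = 232.4706, so Δq = 34.8706; wedge = 175.36 − 145.72 = 29.64.
The triangle = ½ × 34.8706 × 29.64 = 516.78.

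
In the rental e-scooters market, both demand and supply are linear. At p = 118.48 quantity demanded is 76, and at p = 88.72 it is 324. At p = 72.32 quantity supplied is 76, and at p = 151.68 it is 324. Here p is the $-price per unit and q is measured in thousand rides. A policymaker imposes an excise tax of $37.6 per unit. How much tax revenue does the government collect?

Demand slope = (88.72 − 118.48)/(324 − 76) = −0.12, so p = 127.6 − 0.12q.
Supply slope = (151.68 − 72.32)/(324 − 76) = 0.32, so p = 48 + 0.32q.
Competitive equilibrium: 127.6 − 0.12q = 48 + 0.32q → q* = 180.9091, p* = 105.8909.
With the tax, the buyer price exceeds the seller price by 37.6: (127.6 − 0.12q) − (48 + 0.32q) = 37.6 → q' = 95.4545.
Tax revenue = 37.6 × 95.4545 = $3589.09 thousand.

$3589.09 thousand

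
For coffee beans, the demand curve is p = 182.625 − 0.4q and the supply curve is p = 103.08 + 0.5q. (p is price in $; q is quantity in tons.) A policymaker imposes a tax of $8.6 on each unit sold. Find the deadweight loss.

Competitive equilibrium: 182.625 − 0.4q = 103.08 + 0.5q → q* = 88.3833, p* = 147.2717.
With the tax, the buyer price exceeds the seller price by 8.6: (182.625 − 0.4q) − (103.08 + 0.5q) = 8.6 → q' = 78.8278.
Δq = 88.3833 − 78.8278 = 9.5555; the wedge equals the tax, 8.6.
DWL = ½ × 9.5555 × 8.6 = $41.09.

$41.09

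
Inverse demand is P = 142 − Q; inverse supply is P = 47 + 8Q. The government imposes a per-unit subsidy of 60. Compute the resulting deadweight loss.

200

Competitive equilibrium: 142 − Q = 47 + 8Q → Q* = 10.5556, P* = 131.4444.
The subsidy lowers effective supply by 60: P = 8Q − 13.
New quantity: 142 − Q = 8Q − 13 → Q' = 17.2222.
Overproduction ΔQ = 17.2222 − 10.5556 = 6.6666; wedge = subsidy = 60.
Welfare loss = ½ × 6.6666 × 60 = 200.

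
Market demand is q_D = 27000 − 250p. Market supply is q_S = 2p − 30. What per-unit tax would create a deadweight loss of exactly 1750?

42

In inverse form: demand p = 108 − 0.004q, supply p = 15 + 0.5q.
Competitive equilibrium: 108 − 0.004q = 15 + 0.5q → q* = 184.5238, p* = 107.2619.
A tax t gives Δq = t/0.504 and wedge t, so DWL = t²/1.008.
t²/1.008 = 1750 → t² = 1764 → t = 42.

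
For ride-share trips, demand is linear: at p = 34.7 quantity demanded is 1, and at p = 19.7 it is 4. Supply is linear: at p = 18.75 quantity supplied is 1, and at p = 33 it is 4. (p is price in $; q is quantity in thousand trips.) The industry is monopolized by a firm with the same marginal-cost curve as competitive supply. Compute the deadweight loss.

Demand slope = (19.7 − 34.7)/(4 − 1) = −5, so p = 39.7 − 5q.
Supply slope = (33 − 18.75)/(4 − 1) = 4.75, so p = 14 + 4.75q.
Competitive equilibrium: 39.7 − 5q = 14 + 4.75q → q* = 2.6359, p* = 26.5205.
Marginal revenue: MR = 39.7 − 10q. Set MR = MC: 39.7 − 10q = 14 + 4.75q → q_m = 1.7424.
Price p_m = 39.7 − 5·1.7424 = 30.988; MC(q_m) = 14 + 4.75·1.7424 = 22.2764.
Competitive q* = 2.6359, so Δq = 0.8935; wedge = 30.988 − 22.2764 = 8.7116.
DWL = ½ × 0.8935 × 8.7116 = $3.89 thousand.

$3.89 thousand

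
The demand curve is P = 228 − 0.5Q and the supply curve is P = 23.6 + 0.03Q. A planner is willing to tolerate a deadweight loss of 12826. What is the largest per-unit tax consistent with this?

Competitive equilibrium: 228 − 0.5Q = 23.6 + 0.03Q → Q* = 385.6604, P* = 35.1698.
A tax t gives ΔQ = t/0.53 and wedge t, so DWL = t²/1.06.
t²/1.06 = 12826 → t² = 13595.56 → t = 116.6.

116.6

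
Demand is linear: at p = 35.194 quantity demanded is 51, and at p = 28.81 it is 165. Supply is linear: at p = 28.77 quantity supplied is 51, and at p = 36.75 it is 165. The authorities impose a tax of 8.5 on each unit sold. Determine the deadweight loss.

Demand slope = (28.81 − 35.194)/(165 − 51) = −0.056, so p = 38.05 − 0.056q.
Supply slope = (36.75 − 28.77)/(165 − 51) = 0.07, so p = 25.2 + 0.07q.
Competitive equilibrium: 38.05 − 0.056q = 25.2 + 0.07q → q* = 101.9841, p* = 32.3389.
With the tax, the buyer price exceeds the seller price by 8.5: (38.05 − 0.056q) − (25.2 + 0.07q) = 8.5 → q' = 34.5238.
Δq = 101.9841 − 34.5238 = 67.4603; the wedge equals the tax, 8.5.
Deadweight loss = ½ × 67.4603 × 8.5 = 286.71.

286.71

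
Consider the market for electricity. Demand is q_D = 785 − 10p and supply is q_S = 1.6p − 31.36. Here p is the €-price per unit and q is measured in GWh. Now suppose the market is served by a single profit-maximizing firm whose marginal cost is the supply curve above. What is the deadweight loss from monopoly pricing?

In inverse form: demand p = 78.5 − 0.1q, supply p = 19.6 + 0.625q.
Competitive equilibrium: 78.5 − 0.1q = 19.6 + 0.625q → q* = 81.2414, p* = 70.3759.
Marginal revenue: MR = 78.5 − 0.2q. Set MR = MC: 78.5 − 0.2q = 19.6 + 0.625q → q_m = 71.3939.
Price p_m = 78.5 − 0.1·71.3939 = 71.3606; MC(q_m) = 19.6 + 0.625·71.3939 = 64.2212.
Competitive q* = 81.2414, so Δq = 9.8475; wedge = 71.3606 − 64.2212 = 7.1394.
The triangle = ½ × 9.8475 × 7.1394 = €35.15.

€35.15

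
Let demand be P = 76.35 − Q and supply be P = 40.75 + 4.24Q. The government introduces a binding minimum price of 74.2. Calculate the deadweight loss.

Competitive equilibrium: 76.35 − Q = 40.75 + 4.24Q → Q* = 6.7939, P* = 69.5561.
At the floor P = 74.2, quantity demanded = (76.35 − 74.2)/1 = 2.15.
Sellers' marginal cost at Q' = 2.15: 40.75 + 4.24·2.15 = 49.866.
ΔQ = 6.7939 − 2.15 = 4.6439; wedge = 74.2 − 49.866 = 24.334.
Deadweight loss = ½ × 4.6439 × 24.334 = 56.50.

56.50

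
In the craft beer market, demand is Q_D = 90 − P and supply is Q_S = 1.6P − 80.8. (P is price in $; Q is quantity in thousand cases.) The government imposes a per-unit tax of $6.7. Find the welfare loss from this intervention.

$13.81 thousand

In inverse form: demand P = 90 − Q, supply P = 50.5 + 0.625Q.
Competitive equilibrium: 90 − Q = 50.5 + 0.625Q → Q* = 24.3077, P* = 65.6923.
With the tax, the buyer price exceeds the seller price by 6.7: (90 − Q) − (50.5 + 0.625Q) = 6.7 → Q' = 20.1846.
ΔQ = 24.3077 − 20.1846 = 4.1231; the wedge equals the tax, 6.7.
DWL = ½ × 4.1231 × 6.7 = $13.81 thousand.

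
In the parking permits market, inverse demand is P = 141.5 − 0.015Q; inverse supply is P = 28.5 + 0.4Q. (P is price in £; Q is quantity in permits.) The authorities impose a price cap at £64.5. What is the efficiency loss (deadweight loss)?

£6895.09

Competitive equilibrium: 141.5 − 0.015Q = 28.5 + 0.4Q → Q* = 272.2892, P* = 137.4157.
At the ceiling P = 64.5, quantity supplied = (64.5 − 28.5)/0.4 = 90.
Willingness to pay at Q' = 90: 141.5 − 0.015·90 = 140.15.
ΔQ = 272.2892 − 90 = 182.2892; wedge = 140.15 − 64.5 = 75.65.
The triangle = ½ × 182.2892 × 75.65 = £6895.09.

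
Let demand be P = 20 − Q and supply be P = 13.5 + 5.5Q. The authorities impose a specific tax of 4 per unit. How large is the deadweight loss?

Competitive equilibrium: 20 − Q = 13.5 + 5.5Q → Q* = 1, P* = 19.
With the tax, the buyer price exceeds the seller price by 4: (20 − Q) − (13.5 + 5.5Q) = 4 → Q' = 0.3846.
ΔQ = 1 − 0.3846 = 0.6154; the wedge equals the tax, 4.
Welfare loss = ½ × 0.6154 × 4 = 1.23.

1.23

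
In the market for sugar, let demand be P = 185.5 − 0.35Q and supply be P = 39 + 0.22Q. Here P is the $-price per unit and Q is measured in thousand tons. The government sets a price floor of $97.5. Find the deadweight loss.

$8.90 thousand

Competitive equilibrium: 185.5 − 0.35Q = 39 + 0.22Q → Q* = 257.0175, P* = 95.5439.
At the floor P = 97.5, quantity demanded = (185.5 − 97.5)/0.35 = 251.4286.
Sellers' marginal cost at Q' = 251.4286: 39 + 0.22·251.4286 = 94.3143.
ΔQ = 257.0175 − 251.4286 = 5.5889; wedge = 97.5 − 94.3143 = 3.1857.
Deadweight loss = ½ × 5.5889 × 3.1857 = $8.90 thousand.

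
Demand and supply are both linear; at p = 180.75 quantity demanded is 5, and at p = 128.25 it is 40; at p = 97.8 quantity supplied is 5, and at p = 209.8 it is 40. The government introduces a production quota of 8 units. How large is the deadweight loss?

504.29

Demand slope = (128.25 − 180.75)/(40 − 5) = −1.5, so p = 188.25 − 1.5q.
Supply slope = (209.8 − 97.8)/(40 − 5) = 3.2, so p = 81.8 + 3.2q.
Competitive equilibrium: 188.25 − 1.5q = 81.8 + 3.2q → q* = 22.6489, p* = 154.2766.
At q = 8: demand price = 188.25 − 1.5·8 = 176.25; supply price = 81.8 + 3.2·8 = 107.4.
Δq = 22.6489 − 8 = 14.6489; wedge = 176.25 − 107.4 = 68.85.
DWL = ½ × 14.6489 × 68.85 = 504.29.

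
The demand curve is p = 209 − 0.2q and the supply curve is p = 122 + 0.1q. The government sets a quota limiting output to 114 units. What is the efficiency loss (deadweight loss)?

Competitive equilibrium: 209 − 0.2q = 122 + 0.1q → q* = 290, p* = 151.
At q = 114: demand price = 209 − 0.2·114 = 186.2; supply price = 122 + 0.1·114 = 133.4.
Δq = 290 − 114 = 176; wedge = 186.2 − 133.4 = 52.8.
Deadweight loss = ½ × 176 × 52.8 = 4646.40.

4646.40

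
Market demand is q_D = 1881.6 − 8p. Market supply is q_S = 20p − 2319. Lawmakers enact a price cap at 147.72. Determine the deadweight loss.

185.38

In inverse form: demand p = 235.2 − 0.125q, supply p = 115.95 + 0.05q.
Competitive equilibrium: 235.2 − 0.125q = 115.95 + 0.05q → q* = 681.4286, p* = 150.0214.
At the ceiling p = 147.72, quantity supplied = (147.72 − 115.95)/0.05 = 635.4.
Willingness to pay at q' = 635.4: 235.2 − 0.125·635.4 = 155.775.
Δq = 681.4286 − 635.4 = 46.0286; wedge = 155.775 − 147.72 = 8.055.
Deadweight loss = ½ × 46.0286 × 8.055 = 185.38.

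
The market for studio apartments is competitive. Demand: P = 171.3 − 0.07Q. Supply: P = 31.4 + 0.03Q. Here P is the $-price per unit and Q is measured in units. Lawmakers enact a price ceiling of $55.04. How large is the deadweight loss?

$18666.05

Competitive equilibrium: 171.3 − 0.07Q = 31.4 + 0.03Q → Q* = 1399, P* = 73.37.
At the ceiling P = 55.04, quantity supplied = (55.04 − 31.4)/0.03 = 788.
Willingness to pay at Q' = 788: 171.3 − 0.07·788 = 116.14.
ΔQ = 1399 − 788 = 611; wedge = 116.14 − 55.04 = 61.1.
Welfare loss = ½ × 611 × 61.1 = $18666.05.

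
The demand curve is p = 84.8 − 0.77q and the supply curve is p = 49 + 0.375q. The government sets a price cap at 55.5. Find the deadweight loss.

Competitive equilibrium: 84.8 − 0.77q = 49 + 0.375q → q* = 31.2664, p* = 60.7249.
At the ceiling p = 55.5, quantity supplied = (55.5 − 49)/0.375 = 17.3333.
Willingness to pay at q' = 17.3333: 84.8 − 0.77·17.3333 = 71.4534.
Δq = 31.2664 − 17.3333 = 13.9331; wedge = 71.4534 − 55.5 = 15.9534.
DWL = ½ × 13.9331 × 15.9534 = 111.14.

111.14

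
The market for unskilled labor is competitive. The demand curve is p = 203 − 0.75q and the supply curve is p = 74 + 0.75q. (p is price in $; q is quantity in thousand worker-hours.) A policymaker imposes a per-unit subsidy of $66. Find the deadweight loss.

$1452 thousand

Competitive equilibrium: 203 − 0.75q = 74 + 0.75q → q* = 86, p* = 138.5.
The subsidy lowers effective supply by 66: p = 8 + 0.75q.
New quantity: 203 − 0.75q = 8 + 0.75q → q' = 130.
Overproduction Δq = 130 − 86 = 44; wedge = subsidy = 66.
DWL = ½ × 44 × 66 = $1452 thousand.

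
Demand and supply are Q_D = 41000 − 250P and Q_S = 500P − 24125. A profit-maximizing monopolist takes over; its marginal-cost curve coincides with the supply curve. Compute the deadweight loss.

178640.83

In inverse form: demand P = 164 − 0.004Q, supply P = 48.25 + 0.002Q.
Competitive equilibrium: 164 − 0.004Q = 48.25 + 0.002Q → Q* = 19291.6667, P* = 86.8333.
Marginal revenue: MR = 164 − 0.008Q. Set MR = MC: 164 − 0.008Q = 48.25 + 0.002Q → Q_m = 11575.
Price P_m = 164 − 0.004·11575 = 117.7; MC(Q_m) = 48.25 + 0.002·11575 = 71.4.
Competitive Q* = 19291.6667, so ΔQ = 7716.6667; wedge = 117.7 − 71.4 = 46.3.
Deadweight loss = ½ × 7716.6667 × 46.3 = 178640.83.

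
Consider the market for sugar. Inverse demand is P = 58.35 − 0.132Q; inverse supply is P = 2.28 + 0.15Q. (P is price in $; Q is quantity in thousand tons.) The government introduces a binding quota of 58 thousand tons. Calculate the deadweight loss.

$2796.46 thousand

Competitive equilibrium: 58.35 − 0.132Q = 2.28 + 0.15Q → Q* = 198.8298, P* = 32.1045.
At Q = 58: demand price = 58.35 − 0.132·58 = 50.694; supply price = 2.28 + 0.15·58 = 10.98.
ΔQ = 198.8298 − 58 = 140.8298; wedge = 50.694 − 10.98 = 39.714.
The triangle = ½ × 140.8298 × 39.714 = $2796.46 thousand.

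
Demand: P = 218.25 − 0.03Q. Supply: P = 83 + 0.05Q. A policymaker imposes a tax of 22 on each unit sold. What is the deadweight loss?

3025

Competitive equilibrium: 218.25 − 0.03Q = 83 + 0.05Q → Q* = 1690.625, P* = 167.5313.
With the tax, the buyer price exceeds the seller price by 22: (218.25 − 0.03Q) − (83 + 0.05Q) = 22 → Q' = 1415.625.
ΔQ = 1690.625 − 1415.625 = 275; the wedge equals the tax, 22.
DWL = ½ × 275 × 22 = 3025.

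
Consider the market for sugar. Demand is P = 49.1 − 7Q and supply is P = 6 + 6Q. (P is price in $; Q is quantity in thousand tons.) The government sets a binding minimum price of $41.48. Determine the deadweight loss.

$32.23 thousand

Competitive equilibrium: 49.1 − 7Q = 6 + 6Q → Q* = 3.3154, P* = 25.8923.
At the floor P = 41.48, quantity demanded = (49.1 − 41.48)/7 = 1.0886.
Sellers' marginal cost at Q' = 1.0886: 6 + 6·1.0886 = 12.5316.
ΔQ = 3.3154 − 1.0886 = 2.2268; wedge = 41.48 − 12.5316 = 28.9484.
Deadweight loss = ½ × 2.2268 × 28.9484 = $32.23 thousand.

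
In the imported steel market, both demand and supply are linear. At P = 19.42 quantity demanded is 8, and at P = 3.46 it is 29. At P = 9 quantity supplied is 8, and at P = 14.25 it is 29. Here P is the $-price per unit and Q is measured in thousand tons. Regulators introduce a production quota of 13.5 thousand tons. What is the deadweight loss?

Demand slope = (3.46 − 19.42)/(29 − 8) = −0.76, so P = 25.5 − 0.76Q.
Supply slope = (14.25 − 9)/(29 − 8) = 0.25, so P = 7 + 0.25Q.
Competitive equilibrium: 25.5 − 0.76Q = 7 + 0.25Q → Q* = 18.3168, P* = 11.5792.
At Q = 13.5: demand price = 25.5 − 0.76·13.5 = 15.24; supply price = 7 + 0.25·13.5 = 10.375.
ΔQ = 18.3168 − 13.5 = 4.8168; wedge = 15.24 − 10.375 = 4.865.
Welfare loss = ½ × 4.8168 × 4.865 = $11.72 thousand.

$11.72 thousand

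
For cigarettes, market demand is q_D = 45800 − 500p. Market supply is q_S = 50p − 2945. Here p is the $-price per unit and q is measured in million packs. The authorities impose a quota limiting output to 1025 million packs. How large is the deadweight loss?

$2341.42 million

In inverse form: demand p = 91.6 − 0.002q, supply p = 58.9 + 0.02q.
Competitive equilibrium: 91.6 − 0.002q = 58.9 + 0.02q → q* = 1486.3636, p* = 88.6273.
At q = 1025: demand price = 91.6 − 0.002·1025 = 89.55; supply price = 58.9 + 0.02·1025 = 79.4.
Δq = 1486.3636 − 1025 = 461.3636; wedge = 89.55 − 79.4 = 10.15.
Welfare loss = ½ × 461.3636 × 10.15 = $2341.42 million.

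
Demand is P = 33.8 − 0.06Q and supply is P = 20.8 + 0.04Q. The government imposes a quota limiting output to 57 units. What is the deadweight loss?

266.45

Competitive equilibrium: 33.8 − 0.06Q = 20.8 + 0.04Q → Q* = 130, P* = 26.
At Q = 57: demand price = 33.8 − 0.06·57 = 30.38; supply price = 20.8 + 0.04·57 = 23.08.
ΔQ = 130 − 57 = 73; wedge = 30.38 − 23.08 = 7.3.
Welfare loss = ½ × 73 × 7.3 = 266.45.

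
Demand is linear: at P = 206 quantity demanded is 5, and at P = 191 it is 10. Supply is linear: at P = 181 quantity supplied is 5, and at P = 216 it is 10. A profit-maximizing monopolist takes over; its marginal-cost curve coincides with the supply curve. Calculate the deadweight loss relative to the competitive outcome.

Demand slope = (191 − 206)/(10 − 5) = −3, so P = 221 − 3Q.
Supply slope = (216 − 181)/(10 − 5) = 7, so P = 146 + 7Q.
Competitive equilibrium: 221 − 3Q = 146 + 7Q → Q* = 7.5, P* = 198.5.
Marginal revenue: MR = 221 − 6Q. Set MR = MC: 221 − 6Q = 146 + 7Q → Q_m = 5.7692.
Price P_m = 221 − 3·5.7692 = 203.6924; MC(Q_m) = 146 + 7·5.7692 = 186.3844.
Competitive Q* = 7.5, so ΔQ = 1.7308; wedge = 203.6924 − 186.3844 = 17.308.
DWL = ½ × 1.7308 × 17.308 = 14.98.

14.98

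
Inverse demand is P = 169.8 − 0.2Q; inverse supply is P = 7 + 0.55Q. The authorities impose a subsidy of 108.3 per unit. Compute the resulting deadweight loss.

7819.26

Competitive equilibrium: 169.8 − 0.2Q = 7 + 0.55Q → Q* = 217.0667, P* = 126.3867.
The subsidy lowers effective supply by 108.3: P = 0.55Q − 101.3.
New quantity: 169.8 − 0.2Q = 0.55Q − 101.3 → Q' = 361.4667.
Overproduction ΔQ = 361.4667 − 217.0667 = 144.4; wedge = subsidy = 108.3.
DWL = ½ × 144.4 × 108.3 = 7819.26.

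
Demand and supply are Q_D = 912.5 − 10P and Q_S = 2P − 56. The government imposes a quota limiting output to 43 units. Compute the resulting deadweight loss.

1168.75

In inverse form: demand P = 91.25 − 0.1Q, supply P = 28 + 0.5Q.
Competitive equilibrium: 91.25 − 0.1Q = 28 + 0.5Q → Q* = 105.4167, P* = 80.7083.
At Q = 43: demand price = 91.25 − 0.1·43 = 86.95; supply price = 28 + 0.5·43 = 49.5.
ΔQ = 105.4167 − 43 = 62.4167; wedge = 86.95 − 49.5 = 37.45.
DWL = ½ × 62.4167 × 37.45 = 1168.75.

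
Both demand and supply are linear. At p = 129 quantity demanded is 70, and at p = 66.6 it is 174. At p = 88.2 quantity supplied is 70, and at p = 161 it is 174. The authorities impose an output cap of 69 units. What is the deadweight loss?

681.70

Demand slope = (66.6 − 129)/(174 − 70) = −0.6, so p = 171 − 0.6q.
Supply slope = (161 − 88.2)/(174 − 70) = 0.7, so p = 39.2 + 0.7q.
Competitive equilibrium: 171 − 0.6q = 39.2 + 0.7q → q* = 101.3846, p* = 110.1692.
At q = 69: demand price = 171 − 0.6·69 = 129.6; supply price = 39.2 + 0.7·69 = 87.5.
Δq = 101.3846 − 69 = 32.3846; wedge = 129.6 − 87.5 = 42.1.
DWL = ½ × 32.3846 × 42.1 = 681.70.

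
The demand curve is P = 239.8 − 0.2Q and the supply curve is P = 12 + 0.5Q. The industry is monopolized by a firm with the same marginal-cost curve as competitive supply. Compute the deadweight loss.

Competitive equilibrium: 239.8 − 0.2Q = 12 + 0.5Q → Q* = 325.4286, P* = 174.7143.
Marginal revenue: MR = 239.8 − 0.4Q. Set MR = MC: 239.8 − 0.4Q = 12 + 0.5Q → Q_m = 253.1111.
Price P_m = 239.8 − 0.2·253.1111 = 189.1778; MC(Q_m) = 12 + 0.5·253.1111 = 138.5556.
Competitive Q* = 325.4286, so ΔQ = 72.3175; wedge = 189.1778 − 138.5556 = 50.6222.
DWL = ½ × 72.3175 × 50.6222 = 1830.44.

1830.44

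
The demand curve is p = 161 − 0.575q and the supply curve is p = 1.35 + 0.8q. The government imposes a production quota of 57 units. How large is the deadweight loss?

Competitive equilibrium: 161 − 0.575q = 1.35 + 0.8q → q* = 116.1091, p* = 94.2373.
At q = 57: demand price = 161 − 0.575·57 = 128.225; supply price = 1.35 + 0.8·57 = 46.95.
Δq = 116.1091 − 57 = 59.1091; wedge = 128.225 − 46.95 = 81.275.
DWL = ½ × 59.1091 × 81.275 = 2402.05.

2402.05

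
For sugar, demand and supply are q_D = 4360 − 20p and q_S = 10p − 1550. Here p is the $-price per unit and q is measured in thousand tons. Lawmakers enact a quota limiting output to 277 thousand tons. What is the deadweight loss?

$1533.675 thousand

In inverse form: demand p = 218 − 0.05q, supply p = 155 + 0.1q.
Competitive equilibrium: 218 − 0.05q = 155 + 0.1q → q* = 420, p* = 197.
At q = 277: demand price = 218 − 0.05·277 = 204.15; supply price = 155 + 0.1·277 = 182.7.
Δq = 420 − 277 = 143; wedge = 204.15 − 182.7 = 21.45.
Welfare loss = ½ × 143 × 21.45 = $1533.675 thousand.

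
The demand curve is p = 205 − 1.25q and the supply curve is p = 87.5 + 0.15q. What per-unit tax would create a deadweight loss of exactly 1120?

56

Competitive equilibrium: 205 − 1.25q = 87.5 + 0.15q → q* = 83.9286, p* = 100.0893.
A tax t gives Δq = t/1.4 and wedge t, so DWL = t²/2.8.
t²/2.8 = 1120 → t² = 3136 → t = 56.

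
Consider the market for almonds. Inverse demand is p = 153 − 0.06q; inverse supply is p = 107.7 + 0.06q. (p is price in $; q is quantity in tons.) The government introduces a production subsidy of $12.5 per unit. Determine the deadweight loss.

Competitive equilibrium: 153 − 0.06q = 107.7 + 0.06q → q* = 377.5, p* = 130.35.
The subsidy lowers effective supply by 12.5: p = 95.2 + 0.06q.
New quantity: 153 − 0.06q = 95.2 + 0.06q → q' = 481.6667.
Overproduction Δq = 481.6667 − 377.5 = 104.1667; wedge = subsidy = 12.5.
The triangle = ½ × 104.1667 × 12.5 = $651.04.

$651.04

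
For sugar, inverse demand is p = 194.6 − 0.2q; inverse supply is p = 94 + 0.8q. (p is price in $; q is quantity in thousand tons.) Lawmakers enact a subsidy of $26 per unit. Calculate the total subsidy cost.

Competitive equilibrium: 194.6 − 0.2q = 94 + 0.8q → q* = 100.6, p* = 174.48.
The subsidy lowers effective supply by 26: p = 68 + 0.8q.
New quantity: 194.6 − 0.2q = 68 + 0.8q → q' = 126.6.
Total subsidy cost = 26 × 126.6 = $3291.60 thousand.

$3291.60 thousand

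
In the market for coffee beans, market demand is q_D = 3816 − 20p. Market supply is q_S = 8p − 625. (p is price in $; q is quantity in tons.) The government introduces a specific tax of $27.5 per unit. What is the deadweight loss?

$2160.71

In inverse form: demand p = 190.8 − 0.05q, supply p = 78.125 + 0.125q.
Competitive equilibrium: 190.8 − 0.05q = 78.125 + 0.125q → q* = 643.8571, p* = 158.6071.
With the tax, the buyer price exceeds the seller price by 27.5: (190.8 − 0.05q) − (78.125 + 0.125q) = 27.5 → q' = 486.7143.
Δq = 643.8571 − 486.7143 = 157.1428; the wedge equals the tax, 27.5.
Deadweight loss = ½ × 157.1428 × 27.5 = $2160.71.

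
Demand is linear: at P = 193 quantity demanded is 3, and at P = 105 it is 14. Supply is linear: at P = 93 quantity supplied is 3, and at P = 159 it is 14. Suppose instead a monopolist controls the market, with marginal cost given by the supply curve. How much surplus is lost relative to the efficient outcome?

Demand slope = (105 − 193)/(14 − 3) = −8, so P = 217 − 8Q.
Supply slope = (159 − 93)/(14 − 3) = 6, so P = 75 + 6Q.
Competitive equilibrium: 217 − 8Q = 75 + 6Q → Q* = 10.1429, P* = 135.8571.
Marginal revenue: MR = 217 − 16Q. Set MR = MC: 217 − 16Q = 75 + 6Q → Q_m = 6.4545.
Price P_m = 217 − 8·6.4545 = 165.364; MC(Q_m) = 75 + 6·6.4545 = 113.727.
Competitive Q* = 10.1429, so ΔQ = 3.6884; wedge = 165.364 − 113.727 = 51.637.
The triangle = ½ × 3.6884 × 51.637 = 95.23.

95.23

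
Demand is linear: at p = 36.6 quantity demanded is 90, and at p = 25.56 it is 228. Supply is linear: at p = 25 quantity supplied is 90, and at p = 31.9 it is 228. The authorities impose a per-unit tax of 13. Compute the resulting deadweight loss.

650

Demand slope = (25.56 − 36.6)/(228 − 90) = −0.08, so p = 43.8 − 0.08q.
Supply slope = (31.9 − 25)/(228 − 90) = 0.05, so p = 20.5 + 0.05q.
Competitive equilibrium: 43.8 − 0.08q = 20.5 + 0.05q → q* = 179.2308, p* = 29.4615.
With the tax, the buyer price exceeds the seller price by 13: (43.8 − 0.08q) − (20.5 + 0.05q) = 13 → q' = 79.2308.
Δq = 179.2308 − 79.2308 = 100; the wedge equals the tax, 13.
Deadweight loss = ½ × 100 × 13 = 650.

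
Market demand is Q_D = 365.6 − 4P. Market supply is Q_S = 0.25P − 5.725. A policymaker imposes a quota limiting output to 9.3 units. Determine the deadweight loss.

98.77

In inverse form: demand P = 91.4 − 0.25Q, supply P = 22.9 + 4Q.
Competitive equilibrium: 91.4 − 0.25Q = 22.9 + 4Q → Q* = 16.1176, P* = 87.3706.
At Q = 9.3: demand price = 91.4 − 0.25·9.3 = 89.075; supply price = 22.9 + 4·9.3 = 60.1.
ΔQ = 16.1176 − 9.3 = 6.8176; wedge = 89.075 − 60.1 = 28.975.
The triangle = ½ × 6.8176 × 28.975 = 98.77.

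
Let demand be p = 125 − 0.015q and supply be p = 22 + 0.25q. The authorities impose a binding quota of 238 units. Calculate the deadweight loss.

3008.31

Competitive equilibrium: 125 − 0.015q = 22 + 0.25q → q* = 388.6792, p* = 119.1698.
At q = 238: demand price = 125 − 0.015·238 = 121.43; supply price = 22 + 0.25·238 = 81.5.
Δq = 388.6792 − 238 = 150.6792; wedge = 121.43 − 81.5 = 39.93.
The triangle = ½ × 150.6792 × 39.93 = 3008.31.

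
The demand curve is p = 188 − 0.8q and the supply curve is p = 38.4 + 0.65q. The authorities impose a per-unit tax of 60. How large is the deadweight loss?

1241.38

Competitive equilibrium: 188 − 0.8q = 38.4 + 0.65q → q* = 103.1724, p* = 105.4621.
With the tax, the buyer price exceeds the seller price by 60: (188 − 0.8q) − (38.4 + 0.65q) = 60 → q' = 61.7931.
Δq = 103.1724 − 61.7931 = 41.3793; the wedge equals the tax, 60.
Deadweight loss = ½ × 41.3793 × 60 = 1241.38.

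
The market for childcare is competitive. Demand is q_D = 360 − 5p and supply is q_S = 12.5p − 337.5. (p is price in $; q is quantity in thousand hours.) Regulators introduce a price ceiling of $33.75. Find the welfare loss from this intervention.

In inverse form: demand p = 72 − 0.2q, supply p = 27 + 0.08q.
Competitive equilibrium: 72 − 0.2q = 27 + 0.08q → q* = 160.7143, p* = 39.8571.
At the ceiling p = 33.75, quantity supplied = (33.75 − 27)/0.08 = 84.375.
Willingness to pay at q' = 84.375: 72 − 0.2·84.375 = 55.125.
Δq = 160.7143 − 84.375 = 76.3393; wedge = 55.125 − 33.75 = 21.375.
Deadweight loss = ½ × 76.3393 × 21.375 = $815.88 thousand.

$815.88 thousand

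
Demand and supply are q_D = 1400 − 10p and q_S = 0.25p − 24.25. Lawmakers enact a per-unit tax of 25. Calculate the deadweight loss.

76.22

In inverse form: demand p = 140 − 0.1q, supply p = 97 + 4q.
Competitive equilibrium: 140 − 0.1q = 97 + 4q → q* = 10.4878, p* = 138.9512.
With the tax, the buyer price exceeds the seller price by 25: (140 − 0.1q) − (97 + 4q) = 25 → q' = 4.3902.
Δq = 10.4878 − 4.3902 = 6.0976; the wedge equals the tax, 25.
Welfare loss = ½ × 6.0976 × 25 = 76.22.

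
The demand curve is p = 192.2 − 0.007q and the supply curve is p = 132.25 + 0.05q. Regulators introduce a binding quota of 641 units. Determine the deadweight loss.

4808.50

Competitive equilibrium: 192.2 − 0.007q = 132.25 + 0.05q → q* = 1051.7544, p* = 184.8377.
At q = 641: demand price = 192.2 − 0.007·641 = 187.713; supply price = 132.25 + 0.05·641 = 164.3.
Δq = 1051.7544 − 641 = 410.7544; wedge = 187.713 − 164.3 = 23.413.
Welfare loss = ½ × 410.7544 × 23.413 = 4808.50.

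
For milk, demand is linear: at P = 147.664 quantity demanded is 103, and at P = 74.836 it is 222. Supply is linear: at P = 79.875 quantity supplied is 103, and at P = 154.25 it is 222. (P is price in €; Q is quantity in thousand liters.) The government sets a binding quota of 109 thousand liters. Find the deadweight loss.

€1472.99 thousand

Demand slope = (74.836 − 147.664)/(222 − 103) = −0.612, so P = 210.7 − 0.612Q.
Supply slope = (154.25 − 79.875)/(222 − 103) = 0.625, so P = 15.5 + 0.625Q.
Competitive equilibrium: 210.7 − 0.612Q = 15.5 + 0.625Q → Q* = 157.8011, P* = 114.1257.
At Q = 109: demand price = 210.7 − 0.612·109 = 143.992; supply price = 15.5 + 0.625·109 = 83.625.
ΔQ = 157.8011 − 109 = 48.8011; wedge = 143.992 − 83.625 = 60.367.
Deadweight loss = ½ × 48.8011 × 60.367 = €1472.99 thousand.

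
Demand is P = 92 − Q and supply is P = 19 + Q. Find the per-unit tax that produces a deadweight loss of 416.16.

Competitive equilibrium: 92 − Q = 19 + Q → Q* = 36.5, P* = 55.5.
A tax t gives ΔQ = t/2 and wedge t, so DWL = t²/4.
t²/4 = 416.16 → t² = 1664.64 → t = 40.8.

40.8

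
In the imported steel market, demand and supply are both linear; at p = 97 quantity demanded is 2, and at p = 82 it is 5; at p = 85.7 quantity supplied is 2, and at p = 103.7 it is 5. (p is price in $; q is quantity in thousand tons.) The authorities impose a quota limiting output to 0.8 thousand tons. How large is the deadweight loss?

$27.28 thousand

Demand slope = (82 − 97)/(5 − 2) = −5, so p = 107 − 5q.
Supply slope = (103.7 − 85.7)/(5 − 2) = 6, so p = 73.7 + 6q.
Competitive equilibrium: 107 − 5q = 73.7 + 6q → q* = 3.0273, p* = 91.8636.
At q = 0.8: demand price = 107 − 5·0.8 = 103; supply price = 73.7 + 6·0.8 = 78.5.
Δq = 3.0273 − 0.8 = 2.2273; wedge = 103 − 78.5 = 24.5.
DWL = ½ × 2.2273 × 24.5 = $27.28 thousand.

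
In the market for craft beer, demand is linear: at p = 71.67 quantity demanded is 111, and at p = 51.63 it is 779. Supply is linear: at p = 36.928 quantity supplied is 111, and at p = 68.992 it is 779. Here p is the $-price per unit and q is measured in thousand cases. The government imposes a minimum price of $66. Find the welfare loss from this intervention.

Demand slope = (51.63 − 71.67)/(779 − 111) = −0.03, so p = 75 − 0.03q.
Supply slope = (68.992 − 36.928)/(779 − 111) = 0.048, so p = 31.6 + 0.048q.
Competitive equilibrium: 75 − 0.03q = 31.6 + 0.048q → q* = 556.4103, p* = 58.3077.
At the floor p = 66, quantity demanded = (75 − 66)/0.03 = 300.
Sellers' marginal cost at q' = 300: 31.6 + 0.048·300 = 46.
Δq = 556.4103 − 300 = 256.4103; wedge = 66 − 46 = 20.
Welfare loss = ½ × 256.4103 × 20 = $2564.10 thousand.

$2564.10 thousand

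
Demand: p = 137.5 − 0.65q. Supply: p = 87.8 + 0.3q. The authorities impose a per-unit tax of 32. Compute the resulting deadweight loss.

Competitive equilibrium: 137.5 − 0.65q = 87.8 + 0.3q → q* = 52.3158, p* = 103.4947.
With the tax, the buyer price exceeds the seller price by 32: (137.5 − 0.65q) − (87.8 + 0.3q) = 32 → q' = 18.6316.
Δq = 52.3158 − 18.6316 = 33.6842; the wedge equals the tax, 32.
Welfare loss = ½ × 33.6842 × 32 = 538.95.

538.95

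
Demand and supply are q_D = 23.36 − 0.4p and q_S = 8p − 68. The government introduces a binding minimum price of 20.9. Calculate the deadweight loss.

21.10

In inverse form: demand p = 58.4 − 2.5q, supply p = 8.5 + 0.125q.
Competitive equilibrium: 58.4 − 2.5q = 8.5 + 0.125q → q* = 19.0095, p* = 10.8762.
At the floor p = 20.9, quantity demanded = (58.4 − 20.9)/2.5 = 15.
Sellers' marginal cost at q' = 15: 8.5 + 0.125·15 = 10.375.
Δq = 19.0095 − 15 = 4.0095; wedge = 20.9 − 10.375 = 10.525.
DWL = ½ × 4.0095 × 10.525 = 21.10.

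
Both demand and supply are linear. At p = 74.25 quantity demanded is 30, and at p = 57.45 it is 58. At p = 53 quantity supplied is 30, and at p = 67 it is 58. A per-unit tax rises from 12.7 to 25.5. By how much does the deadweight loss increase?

222.25

Demand slope = (57.45 − 74.25)/(58 − 30) = −0.6, so p = 92.25 − 0.6q.
Supply slope = (67 − 53)/(58 − 30) = 0.5, so p = 38 + 0.5q.
Competitive equilibrium: 92.25 − 0.6q = 38 + 0.5q → q* = 49.3182, p* = 62.6591.
For a per-unit tax t: Δq = t/1.1, so DWL = ½·t·(t/1.1) = t²/2.2.
At t = 12.7: DWL = 73.314. At t = 25.5: DWL = 295.568.
Increase = 295.568 − 73.314 = 222.25.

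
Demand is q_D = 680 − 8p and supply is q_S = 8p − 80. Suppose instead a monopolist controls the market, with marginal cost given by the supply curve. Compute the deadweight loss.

In inverse form: demand p = 85 − 0.125q, supply p = 10 + 0.125q.
Competitive equilibrium: 85 − 0.125q = 10 + 0.125q → q* = 300, p* = 47.5.
Marginal revenue: MR = 85 − 0.25q. Set MR = MC: 85 − 0.25q = 10 + 0.125q → q_m = 200.
Price p_m = 85 − 0.125·200 = 60; MC(q_m) = 10 + 0.125·200 = 35.
Competitive q* = 300, so Δq = 100; wedge = 60 − 35 = 25.
Welfare loss = ½ × 100 × 25 = 1250.

1250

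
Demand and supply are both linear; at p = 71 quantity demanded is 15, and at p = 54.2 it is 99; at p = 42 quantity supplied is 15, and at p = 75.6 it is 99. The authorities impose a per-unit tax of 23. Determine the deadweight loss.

440.83

Demand slope = (54.2 − 71)/(99 − 15) = −0.2, so p = 74 − 0.2q.
Supply slope = (75.6 − 42)/(99 − 15) = 0.4, so p = 36 + 0.4q.
Competitive equilibrium: 74 − 0.2q = 36 + 0.4q → q* = 63.3333, p* = 61.3333.
With the tax, the buyer price exceeds the seller price by 23: (74 − 0.2q) − (36 + 0.4q) = 23 → q' = 25.
Δq = 63.3333 − 25 = 38.3333; the wedge equals the tax, 23.
DWL = ½ × 38.3333 × 23 = 440.83.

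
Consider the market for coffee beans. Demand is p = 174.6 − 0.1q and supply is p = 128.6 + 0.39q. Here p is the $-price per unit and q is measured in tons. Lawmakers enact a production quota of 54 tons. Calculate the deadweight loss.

Competitive equilibrium: 174.6 − 0.1q = 128.6 + 0.39q → q* = 93.8776, p* = 165.2122.
At q = 54: demand price = 174.6 − 0.1·54 = 169.2; supply price = 128.6 + 0.39·54 = 149.66.
Δq = 93.8776 − 54 = 39.8776; wedge = 169.2 − 149.66 = 19.54.
The triangle = ½ × 39.8776 × 19.54 = $389.60.

$389.60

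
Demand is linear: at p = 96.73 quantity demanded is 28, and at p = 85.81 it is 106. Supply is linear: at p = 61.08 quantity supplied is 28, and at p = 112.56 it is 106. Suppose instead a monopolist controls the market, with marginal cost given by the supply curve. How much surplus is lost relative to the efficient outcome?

46.72

Demand slope = (85.81 − 96.73)/(106 − 28) = −0.14, so p = 100.65 − 0.14q.
Supply slope = (112.56 − 61.08)/(106 − 28) = 0.66, so p = 42.6 + 0.66q.
Competitive equilibrium: 100.65 − 0.14q = 42.6 + 0.66q → q* = 72.5625, p* = 90.4913.
Marginal revenue: MR = 100.65 − 0.28q. Set MR = MC: 100.65 − 0.28q = 42.6 + 0.66q → q_m = 61.7553.
Price p_m = 100.65 − 0.14·61.7553 = 92.0043; MC(q_m) = 42.6 + 0.66·61.7553 = 83.3585.
Competitive q* = 72.5625, so Δq = 10.8072; wedge = 92.0043 − 83.3585 = 8.6458.
DWL = ½ × 10.8072 × 8.6458 = 46.72.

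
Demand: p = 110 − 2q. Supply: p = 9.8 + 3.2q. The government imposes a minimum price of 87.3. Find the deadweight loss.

Competitive equilibrium: 110 − 2q = 9.8 + 3.2q → q* = 19.2692, p* = 71.4615.
At the floor p = 87.3, quantity demanded = (110 − 87.3)/2 = 11.35.
Sellers' marginal cost at q' = 11.35: 9.8 + 3.2·11.35 = 46.12.
Δq = 19.2692 − 11.35 = 7.9192; wedge = 87.3 − 46.12 = 41.18.
DWL = ½ × 7.9192 × 41.18 = 163.06.

163.06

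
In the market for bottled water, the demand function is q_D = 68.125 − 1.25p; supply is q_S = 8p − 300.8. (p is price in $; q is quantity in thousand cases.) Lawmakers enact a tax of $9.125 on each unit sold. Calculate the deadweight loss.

$45.01 thousand

In inverse form: demand p = 54.5 − 0.8q, supply p = 37.6 + 0.125q.
Competitive equilibrium: 54.5 − 0.8q = 37.6 + 0.125q → q* = 18.2703, p* = 39.8838.
With the tax, the buyer price exceeds the seller price by 9.125: (54.5 − 0.8q) − (37.6 + 0.125q) = 9.125 → q' = 8.4054.
Δq = 18.2703 − 8.4054 = 9.8649; the wedge equals the tax, 9.125.
The triangle = ½ × 9.8649 × 9.125 = $45.01 thousand.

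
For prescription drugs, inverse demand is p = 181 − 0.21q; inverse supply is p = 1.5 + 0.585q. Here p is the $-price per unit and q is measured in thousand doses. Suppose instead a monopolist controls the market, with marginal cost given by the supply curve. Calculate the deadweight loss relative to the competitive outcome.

$884.79 thousand

Competitive equilibrium: 181 − 0.21q = 1.5 + 0.585q → q* = 225.78616, p* = 133.58491.
Marginal revenue: MR = 181 − 0.42q. Set MR = MC: 181 − 0.42q = 1.5 + 0.585q → q_m = 178.60697.
Price p_m = 181 − 0.21·178.60697 = 143.49254; MC(q_m) = 1.5 + 0.585·178.60697 = 105.98508.
Competitive q* = 225.78616, so Δq = 47.17919; wedge = 143.49254 − 105.98508 = 37.50746.
Welfare loss = ½ × 47.17919 × 37.50746 = $884.79 thousand.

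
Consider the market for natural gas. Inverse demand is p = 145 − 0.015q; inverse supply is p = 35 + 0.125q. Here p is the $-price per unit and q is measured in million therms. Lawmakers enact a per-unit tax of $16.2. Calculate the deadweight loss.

$937.29 million

Competitive equilibrium: 145 − 0.015q = 35 + 0.125q → q* = 785.7143, p* = 133.2143.
With the tax, the buyer price exceeds the seller price by 16.2: (145 − 0.015q) − (35 + 0.125q) = 16.2 → q' = 670.
Δq = 785.7143 − 670 = 115.7143; the wedge equals the tax, 16.2.
Deadweight loss = ½ × 115.7143 × 16.2 = $937.29 million.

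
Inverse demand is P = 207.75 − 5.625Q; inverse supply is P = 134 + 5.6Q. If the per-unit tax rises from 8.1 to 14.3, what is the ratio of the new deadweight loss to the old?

3.117

Competitive equilibrium: 207.75 − 5.625Q = 134 + 5.6Q → Q* = 6.5702, P* = 170.7929.
For a per-unit tax t: ΔQ = t/11.225, so DWL = ½·t·(t/11.225) = t²/22.45.
At t = 8.1: DWL = 2.922. At t = 14.3: DWL = 9.109.
Ratio = (14.3/8.1)² = 3.117.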